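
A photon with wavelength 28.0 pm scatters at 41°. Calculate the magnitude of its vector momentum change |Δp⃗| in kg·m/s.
1.6409e-23 kg·m/s

Photon momentum magnitude is p = h/λ.

Initial momentum:
p₀ = h/λ = 6.6261e-34/2.8000e-11 = 2.3665e-23 kg·m/s

After scattering:
λ' = λ + Δλ = 28.0 + 0.5952 = 28.5952 pm
p' = h/λ' = 6.6261e-34/2.8595e-11 = 2.3172e-23 kg·m/s

Momentum is a vector; the scattered photon's direction makes angle θ = 41° with the incident direction. The magnitude of the vector change Δp⃗ = p⃗₀ − p⃗' is found from the law of cosines:
|Δp⃗|² = p₀² + p'² − 2p₀p'cos θ
|Δp⃗|² = (2.3665e-23)² + (2.3172e-23)² − 2·2.3665e-23·2.3172e-23·cos(41°)
|Δp⃗| = 1.6409e-23 kg·m/s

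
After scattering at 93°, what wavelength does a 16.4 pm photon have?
18.9533 pm

Using the Compton scattering formula:
λ' = λ + Δλ = λ + λ_C(1 - cos θ)

Given:
- Initial wavelength λ = 16.4 pm
- Scattering angle θ = 93°
- Compton wavelength λ_C ≈ 2.4263 pm

Calculate the shift:
Δλ = 2.4263 × (1 - cos(93°))
Δλ = 2.4263 × 1.0523
Δλ = 2.5533 pm

Final wavelength:
λ' = 16.4 + 2.5533 = 18.9533 pm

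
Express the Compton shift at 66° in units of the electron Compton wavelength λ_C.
0.5933 λ_C

The Compton shift formula is:
Δλ = λ_C(1 - cos θ)

Dividing both sides by λ_C:
Δλ/λ_C = 1 - cos θ

For θ = 66°:
Δλ/λ_C = 1 - cos(66°)
Δλ/λ_C = 1 - 0.4067
Δλ/λ_C = 0.5933

This means the shift is 0.5933 × λ_C = 1.4394 pm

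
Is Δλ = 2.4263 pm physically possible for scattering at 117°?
No, inconsistent

Calculate the expected shift for θ = 117°:

Δλ_expected = λ_C(1 - cos(117°))
Δλ_expected = 2.4263 × (1 - cos(117°))
Δλ_expected = 2.4263 × 1.4540
Δλ_expected = 3.5278 pm

Given shift: 2.4263 pm
Expected shift: 3.5278 pm
Difference: 1.1015 pm

The values do not match. The given shift corresponds to θ ≈ 90.0°, not 117°.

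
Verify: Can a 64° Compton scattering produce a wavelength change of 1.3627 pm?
Yes, consistent

Calculate the expected shift for θ = 64°:

Δλ_expected = λ_C(1 - cos(64°))
Δλ_expected = 2.4263 × (1 - cos(64°))
Δλ_expected = 2.4263 × 0.5616
Δλ_expected = 1.3627 pm

Given shift: 1.3627 pm
Expected shift: 1.3627 pm
Difference: 0.0000 pm

The values match. This is consistent with Compton scattering at the stated angle.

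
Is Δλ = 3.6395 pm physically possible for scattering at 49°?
No, inconsistent

Calculate the expected shift for θ = 49°:

Δλ_expected = λ_C(1 - cos(49°))
Δλ_expected = 2.4263 × (1 - cos(49°))
Δλ_expected = 2.4263 × 0.3439
Δλ_expected = 0.8345 pm

Given shift: 3.6395 pm
Expected shift: 0.8345 pm
Difference: 2.8050 pm

The values do not match. The given shift corresponds to θ ≈ 120.0°, not 49°.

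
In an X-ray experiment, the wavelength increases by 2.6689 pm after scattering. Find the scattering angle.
95.74°

From the Compton formula Δλ = λ_C(1 - cos θ), we can solve for θ:

cos θ = 1 - Δλ/λ_C

Given:
- Δλ = 2.6689 pm
- λ_C = h/(m_e·c) ≈ 2.42631024 pm

cos θ = 1 - 2.6689/2.42631024
cos θ = 1 - 1.099983
cos θ = -0.099983

θ = arccos(-0.099983)
θ = 95.74°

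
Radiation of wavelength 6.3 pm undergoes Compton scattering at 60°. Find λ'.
7.5132 pm

Using the Compton formula: λ' = λ + λ_C(1 − cos θ)

For θ = 60°, cos θ = 1/2 (exact) = 0.5000, so:
1 − cos 60° = 1 − (1/2) = 0.5000

Δλ = λ_C × 0.5000 = 2.4263 × 0.5000 = 1.2132 pm

λ' = 6.3 + 1.2132 = 7.5132 pm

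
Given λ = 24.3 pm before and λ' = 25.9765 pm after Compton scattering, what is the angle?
72.00°

First find the wavelength shift:
Δλ = λ' - λ = 25.9765 - 24.3 = 1.6765 pm

Using Δλ = λ_C(1 - cos θ), with λ_C = h/(m_e·c) ≈ 2.42631024 pm:
cos θ = 1 - Δλ/λ_C
cos θ = 1 - 1.6765/2.42631024
cos θ = 0.309033

θ = arccos(0.309033)
θ = 72.00°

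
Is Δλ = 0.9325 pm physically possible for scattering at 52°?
Yes, consistent

Calculate the expected shift for θ = 52°:

Δλ_expected = λ_C(1 - cos(52°))
Δλ_expected = 2.4263 × (1 - cos(52°))
Δλ_expected = 2.4263 × 0.3843
Δλ_expected = 0.9325 pm

Given shift: 0.9325 pm
Expected shift: 0.9325 pm
Difference: 0.0000 pm

The values match. This is consistent with Compton scattering at the stated angle.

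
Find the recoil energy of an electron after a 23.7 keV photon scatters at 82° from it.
0.9099 keV

By energy conservation: K_e = E_initial - E_final

First find the scattered photon energy:
Initial wavelength: λ = hc/E = 52.3140 pm
Compton shift: Δλ = λ_C(1 - cos(82°)) = 2.0886 pm
Final wavelength: λ' = 52.3140 + 2.0886 = 54.4026 pm
Final photon energy: E' = hc/λ' = 22.7901 keV

Electron kinetic energy:
K_e = E - E' = 23.7000 - 22.7901 = 0.9099 keV

(Intermediate values are shown rounded; full precision is carried through to the final answer.)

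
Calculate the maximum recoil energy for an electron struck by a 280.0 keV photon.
146.4054 keV

Maximum energy transfer occurs at θ = 180° (backscattering).

Initial photon: E₀ = 280.0 keV → λ₀ = 4.4280 pm

Maximum Compton shift (at 180°):
Δλ_max = 2λ_C = 2 × 2.4263 = 4.8526 pm

Final wavelength:
λ' = 4.4280 + 4.8526 = 9.2806 pm

Minimum photon energy (maximum energy to electron):
E'_min = hc/λ' = 133.5946 keV

Maximum electron kinetic energy:
K_max = E₀ - E'_min = 280.0000 - 133.5946 = 146.4054 keV

(Intermediate values are shown rounded; full precision is carried through to the final answer.)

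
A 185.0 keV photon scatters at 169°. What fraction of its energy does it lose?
0.4177 (or 41.77%)

Calculate initial and final photon energies:

Initial: E₀ = 185.0 keV → λ₀ = 6.7018 pm
Compton shift: Δλ = 4.8080 pm
Final wavelength: λ' = 11.5099 pm
Final energy: E' = 107.7197 keV

Fractional energy loss:
(E₀ - E')/E₀ = (185.0000 - 107.7197)/185.0000
= 77.2803/185.0000
= 0.4177
= 41.77%

(Intermediate values are shown rounded; full precision is carried through to the final answer.)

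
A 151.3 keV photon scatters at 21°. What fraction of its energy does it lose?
0.0193 (or 1.93%)

Calculate initial and final photon energies:

Initial: E₀ = 151.3 keV → λ₀ = 8.1946 pm
Compton shift: Δλ = 0.1612 pm
Final wavelength: λ' = 8.3557 pm
Final energy: E' = 148.3819 keV

Fractional energy loss:
(E₀ - E')/E₀ = (151.3000 - 148.3819)/151.3000
= 2.9181/151.3000
= 0.0193
= 1.93%

(Intermediate values are shown rounded; full precision is carried through to the final answer.)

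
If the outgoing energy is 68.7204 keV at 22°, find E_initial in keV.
69.4000 keV

Convert final energy to wavelength (hc ≈ 1239.842 keV·pm):
λ' = hc/E' = 1239.842 / 68.7204 = 18.0418 pm

Calculate the Compton shift:
Δλ = λ_C(1 - cos(22°))
Δλ = 2.4263 × (1 - cos(22°))
Δλ = 0.1767 pm

Initial wavelength:
λ = λ' - Δλ = 18.0418 - 0.1767 = 17.8652 pm

Initial energy:
E = hc/λ = 1239.842 / 17.8652 = 69.4000 keV

(Intermediate values are shown rounded; full precision is carried through to the final answer.)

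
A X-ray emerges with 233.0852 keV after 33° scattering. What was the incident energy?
251.6000 keV

Convert final energy to wavelength (hc ≈ 1239.842 keV·pm):
λ' = hc/E' = 1239.842 / 233.0852 = 5.3193 pm

Calculate the Compton shift:
Δλ = λ_C(1 - cos(33°))
Δλ = 2.4263 × (1 - cos(33°))
Δλ = 0.3914 pm

Initial wavelength:
λ = λ' - Δλ = 5.3193 - 0.3914 = 4.9278 pm

Initial energy:
E = hc/λ = 1239.842 / 4.9278 = 251.6000 keV

(Intermediate values are shown rounded; full precision is carried through to the final answer.)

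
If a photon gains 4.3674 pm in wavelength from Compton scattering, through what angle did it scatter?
143.13°

From the Compton formula Δλ = λ_C(1 - cos θ), we can solve for θ:

cos θ = 1 - Δλ/λ_C

Given:
- Δλ = 4.3674 pm
- λ_C = h/(m_e·c) ≈ 2.42631024 pm

cos θ = 1 - 4.3674/2.42631024
cos θ = 1 - 1.800017
cos θ = -0.800017

θ = arccos(-0.800017)
θ = 143.13°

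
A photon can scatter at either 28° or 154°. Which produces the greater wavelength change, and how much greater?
154° produces the larger shift by a factor of 16.222

Calculate both shifts using Δλ = λ_C(1 - cos θ):

For θ₁ = 28°:
Δλ₁ = 2.4263 × (1 - cos(28°))
Δλ₁ = 2.4263 × 0.1171
Δλ₁ = 0.2840 pm

For θ₂ = 154°:
Δλ₂ = 2.4263 × (1 - cos(154°))
Δλ₂ = 2.4263 × 1.8988
Δλ₂ = 4.6071 pm

The 154° angle produces the larger shift.
Ratio: 4.6071/0.2840 = 16.222

(Intermediate values are shown rounded; full precision is carried through to the final answer.)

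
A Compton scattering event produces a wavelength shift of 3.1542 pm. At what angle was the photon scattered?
107.46°

From the Compton formula Δλ = λ_C(1 - cos θ), we can solve for θ:

cos θ = 1 - Δλ/λ_C

Given:
- Δλ = 3.1542 pm
- λ_C = h/(m_e·c) ≈ 2.42631024 pm

cos θ = 1 - 3.1542/2.42631024
cos θ = 1 - 1.299999
cos θ = -0.299999

θ = arccos(-0.299999)
θ = 107.46°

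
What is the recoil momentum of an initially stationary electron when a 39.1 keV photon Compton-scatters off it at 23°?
8.3078e-24 kg·m/s

The electron is initially at rest, so by conservation of momentum:
p⃗_e = p⃗₀ − p⃗'  (incident photon momentum minus scattered photon momentum)

Photon momentum magnitudes (p = h/λ = E/c):
λ₀ = hc/E₀ = 31.7095 pm → p₀ = h/λ₀ = 2.0896e-23 kg·m/s
Δλ = λ_C(1 − cos 23°) = 0.1929 pm
λ' = 31.9024 pm → p' = h/λ' = 2.0770e-23 kg·m/s

The scattered photon makes angle θ = 23° with the incident direction, so by the law of cosines:
|p⃗_e|² = p₀² + p'² − 2p₀p'cos θ
|p⃗_e|² = (2.0896e-23)² + (2.0770e-23)² − 2·2.0896e-23·2.0770e-23·cos(23°)
|p⃗_e| = 8.3078e-24 kg·m/s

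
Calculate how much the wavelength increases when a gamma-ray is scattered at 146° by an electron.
4.4378 pm

Using the Compton scattering formula:
Δλ = λ_C(1 - cos θ)

where λ_C = h/(m_e·c) ≈ 2.4263 pm is the Compton wavelength of an electron.

For θ = 146°:
cos(146°) = -0.8290
1 - cos(146°) = 1.8290

Δλ = 2.4263 × 1.8290
Δλ = 4.4378 pm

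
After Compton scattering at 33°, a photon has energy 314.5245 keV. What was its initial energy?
349.2000 keV

Convert final energy to wavelength (hc ≈ 1239.842 keV·pm):
λ' = hc/E' = 1239.842 / 314.5245 = 3.9420 pm

Calculate the Compton shift:
Δλ = λ_C(1 - cos(33°))
Δλ = 2.4263 × (1 - cos(33°))
Δλ = 0.3914 pm

Initial wavelength:
λ = λ' - Δλ = 3.9420 - 0.3914 = 3.5505 pm

Initial energy:
E = hc/λ = 1239.842 / 3.5505 = 349.2000 keV

(Intermediate values are shown rounded; full precision is carried through to the final answer.)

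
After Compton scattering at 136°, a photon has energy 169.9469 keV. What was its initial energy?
396.8999 keV

Convert final energy to wavelength (hc ≈ 1239.842 keV·pm):
λ' = hc/E' = 1239.842 / 169.9469 = 7.2955 pm

Calculate the Compton shift:
Δλ = λ_C(1 - cos(136°))
Δλ = 2.4263 × (1 - cos(136°))
Δλ = 4.1717 pm

Initial wavelength:
λ = λ' - Δλ = 7.2955 - 4.1717 = 3.1238 pm

Initial energy:
E = hc/λ = 1239.842 / 3.1238 = 396.8999 keV

(Intermediate values are shown rounded; full precision is carried through to the final answer.)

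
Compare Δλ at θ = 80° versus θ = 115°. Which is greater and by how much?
115° produces the larger shift by a factor of 1.722

Calculate both shifts using Δλ = λ_C(1 - cos θ):

For θ₁ = 80°:
Δλ₁ = 2.4263 × (1 - cos(80°))
Δλ₁ = 2.4263 × 0.8264
Δλ₁ = 2.0050 pm

For θ₂ = 115°:
Δλ₂ = 2.4263 × (1 - cos(115°))
Δλ₂ = 2.4263 × 1.4226
Δλ₂ = 3.4517 pm

The 115° angle produces the larger shift.
Ratio: 3.4517/2.0050 = 1.722

(Intermediate values are shown rounded; full precision is carried through to the final answer.)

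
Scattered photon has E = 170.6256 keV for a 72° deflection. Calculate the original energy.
221.8001 keV

Convert final energy to wavelength (hc ≈ 1239.842 keV·pm):
λ' = hc/E' = 1239.842 / 170.6256 = 7.2664 pm

Calculate the Compton shift:
Δλ = λ_C(1 - cos(72°))
Δλ = 2.4263 × (1 - cos(72°))
Δλ = 1.6765 pm

Initial wavelength:
λ = λ' - Δλ = 7.2664 - 1.6765 = 5.5899 pm

Initial energy:
E = hc/λ = 1239.842 / 5.5899 = 221.8001 keV

(Intermediate values are shown rounded; full precision is carried through to the final answer.)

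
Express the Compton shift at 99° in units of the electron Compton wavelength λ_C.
1.1564 λ_C

The Compton shift formula is:
Δλ = λ_C(1 - cos θ)

Dividing both sides by λ_C:
Δλ/λ_C = 1 - cos θ

For θ = 99°:
Δλ/λ_C = 1 - cos(99°)
Δλ/λ_C = 1 - -0.1564
Δλ/λ_C = 1.1564

This means the shift is 1.1564 × λ_C = 2.8059 pm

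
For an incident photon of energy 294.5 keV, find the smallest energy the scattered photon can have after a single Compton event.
136.8085 keV (at θ = 180°)

The scattered photon has minimum energy when its wavelength is maximum, i.e., when the Compton shift Δλ = λ_C(1 − cos θ) is maximum. This occurs at θ = 180° (backscattering), giving Δλ_max = 2λ_C = 4.8526 pm.

Initial wavelength: λ₀ = hc/E₀ = 4.2100 pm
Maximum final wavelength: λ'_max = λ₀ + 2λ_C = 4.2100 + 4.8526 = 9.0626 pm
Minimum final energy: E'_min = hc/λ'_max = 136.8085 keV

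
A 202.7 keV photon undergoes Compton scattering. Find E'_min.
113.0288 keV (at θ = 180°)

The scattered photon has minimum energy when its wavelength is maximum, i.e., when the Compton shift Δλ = λ_C(1 − cos θ) is maximum. This occurs at θ = 180° (backscattering), giving Δλ_max = 2λ_C = 4.8526 pm.

Initial wavelength: λ₀ = hc/E₀ = 6.1166 pm
Maximum final wavelength: λ'_max = λ₀ + 2λ_C = 6.1166 + 4.8526 = 10.9693 pm
Minimum final energy: E'_min = hc/λ'_max = 113.0288 keV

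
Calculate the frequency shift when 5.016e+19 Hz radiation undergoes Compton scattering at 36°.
3.609e+18 Hz (decrease)

Convert frequency to wavelength (c = 299792458 m/s):
λ₀ = c/f₀ = 299792458/5.016e+19 = 5.9767236e-12 m = 5.9767 pm

Calculate Compton shift:
Δλ = λ_C(1 - cos(36°)) = 0.4634 pm

Final wavelength:
λ' = λ₀ + Δλ = 5.9767 + 0.4634 = 6.4401 pm

Final frequency:
f' = c/λ' = 299792458/6.4401077e-12 = 4.6550846e+19 Hz

Frequency shift (decrease):
Δf = f₀ - f' = 5.016e+19 - 4.6550846e+19 = 3.609e+18 Hz

(Intermediate values are shown rounded; full precision is carried through to the final answer.)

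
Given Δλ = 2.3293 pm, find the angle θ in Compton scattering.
87.71°

From the Compton formula Δλ = λ_C(1 - cos θ), we can solve for θ:

cos θ = 1 - Δλ/λ_C

Given:
- Δλ = 2.3293 pm
- λ_C = h/(m_e·c) ≈ 2.42631024 pm

cos θ = 1 - 2.3293/2.42631024
cos θ = 1 - 0.960017
cos θ = 0.039983

θ = arccos(0.039983)
θ = 87.71°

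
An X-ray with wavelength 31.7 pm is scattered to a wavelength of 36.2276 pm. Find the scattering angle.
150.00°

First find the wavelength shift:
Δλ = λ' - λ = 36.2276 - 31.7 = 4.5276 pm

Using Δλ = λ_C(1 - cos θ), with λ_C = h/(m_e·c) ≈ 2.42631024 pm:
cos θ = 1 - Δλ/λ_C
cos θ = 1 - 4.5276/2.42631024
cos θ = -0.866043

θ = arccos(-0.866043)
θ = 150.00°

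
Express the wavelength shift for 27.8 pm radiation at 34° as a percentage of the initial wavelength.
1.4921%

Calculate the Compton shift:
Δλ = λ_C(1 - cos(34°))
Δλ = 2.4263 × (1 - cos(34°))
Δλ = 2.4263 × 0.1710
Δλ = 0.4148 pm

Percentage change:
(Δλ/λ₀) × 100 = (0.4148/27.8) × 100
= 1.4921%

(Intermediate values are shown rounded; full precision is carried through to the final answer.)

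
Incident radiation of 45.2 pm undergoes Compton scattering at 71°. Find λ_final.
46.8364 pm

Using the Compton scattering formula:
λ' = λ + Δλ = λ + λ_C(1 - cos θ)

Given:
- Initial wavelength λ = 45.2 pm
- Scattering angle θ = 71°
- Compton wavelength λ_C ≈ 2.4263 pm

Calculate the shift:
Δλ = 2.4263 × (1 - cos(71°))
Δλ = 2.4263 × 0.6744
Δλ = 1.6364 pm

Final wavelength:
λ' = 45.2 + 1.6364 = 46.8364 pm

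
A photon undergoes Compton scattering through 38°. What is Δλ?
0.5144 pm

Using the Compton scattering formula:
Δλ = λ_C(1 - cos θ)

where λ_C = h/(m_e·c) ≈ 2.4263 pm is the Compton wavelength of an electron.

For θ = 38°:
cos(38°) = 0.7880
1 - cos(38°) = 0.2120

Δλ = 2.4263 × 0.2120
Δλ = 0.5144 pm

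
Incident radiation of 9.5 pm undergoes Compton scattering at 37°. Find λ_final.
9.9886 pm

Using the Compton scattering formula:
λ' = λ + Δλ = λ + λ_C(1 - cos θ)

Given:
- Initial wavelength λ = 9.5 pm
- Scattering angle θ = 37°
- Compton wavelength λ_C ≈ 2.4263 pm

Calculate the shift:
Δλ = 2.4263 × (1 - cos(37°))
Δλ = 2.4263 × 0.2014
Δλ = 0.4886 pm

Final wavelength:
λ' = 9.5 + 0.4886 = 9.9886 pm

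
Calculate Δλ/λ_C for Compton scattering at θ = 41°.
0.2453 λ_C

The Compton shift formula is:
Δλ = λ_C(1 - cos θ)

Dividing both sides by λ_C:
Δλ/λ_C = 1 - cos θ

For θ = 41°:
Δλ/λ_C = 1 - cos(41°)
Δλ/λ_C = 1 - 0.7547
Δλ/λ_C = 0.2453

This means the shift is 0.2453 × λ_C = 0.5952 pm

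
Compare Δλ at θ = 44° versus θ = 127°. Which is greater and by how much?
127° produces the larger shift by a factor of 5.707

Calculate both shifts using Δλ = λ_C(1 - cos θ):

For θ₁ = 44°:
Δλ₁ = 2.4263 × (1 - cos(44°))
Δλ₁ = 2.4263 × 0.2807
Δλ₁ = 0.6810 pm

For θ₂ = 127°:
Δλ₂ = 2.4263 × (1 - cos(127°))
Δλ₂ = 2.4263 × 1.6018
Δλ₂ = 3.8865 pm

The 127° angle produces the larger shift.
Ratio: 3.8865/0.6810 = 5.707

(Intermediate values are shown rounded; full precision is carried through to the final answer.)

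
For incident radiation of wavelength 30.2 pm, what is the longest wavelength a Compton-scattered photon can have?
35.0526 pm (at θ = 180°)

The Compton shift is Δλ = λ_C(1 − cos θ).

Since cos θ ranges from −1 to 1, the factor (1 − cos θ) ranges from 0 to 2; the maximum shift occurs at θ = 180° (backscattering):
Δλ_max = 2λ_C = 2 × 2.4263 pm = 4.8526 pm

Maximum scattered wavelength:
λ'_max = λ₀ + Δλ_max = 30.2 + 4.8526 = 35.0526 pm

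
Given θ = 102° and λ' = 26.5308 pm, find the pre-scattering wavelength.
23.6000 pm

From λ' = λ + Δλ, we have λ = λ' - Δλ

First calculate the Compton shift:
Δλ = λ_C(1 - cos θ)
Δλ = 2.4263 × (1 - cos(102°))
Δλ = 2.4263 × 1.2079
Δλ = 2.9308 pm

Initial wavelength:
λ = λ' - Δλ
λ = 26.5308 - 2.9308
λ = 23.6000 pm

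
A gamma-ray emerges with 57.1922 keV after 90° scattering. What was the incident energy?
64.4000 keV

Convert final energy to wavelength (hc ≈ 1239.842 keV·pm):
λ' = hc/E' = 1239.842 / 57.1922 = 21.6785 pm

Calculate the Compton shift:
Δλ = λ_C(1 - cos(90°))
Δλ = 2.4263 × (1 - cos(90°))
Δλ = 2.4263 pm

Initial wavelength:
λ = λ' - Δλ = 21.6785 - 2.4263 = 19.2522 pm

Initial energy:
E = hc/λ = 1239.842 / 19.2522 = 64.4000 keV

(Intermediate values are shown rounded; full precision is carried through to the final answer.)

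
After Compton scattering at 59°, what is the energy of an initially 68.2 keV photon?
64.0541 keV

First convert energy to wavelength:
λ = hc/E, with hc ≈ 1239.842 keV·pm (i.e. 1239.842 eV·nm)

For E = 68.2 keV = 68200 eV:
λ = 1239.842 keV·pm / 68.2 keV
λ = 18.1795 pm

Calculate the Compton shift:
Δλ = λ_C(1 - cos(59°)) = 2.4263 × 0.4850
Δλ = 1.1767 pm

Final wavelength:
λ' = 18.1795 + 1.1767 = 19.3562 pm

Final energy:
E' = hc/λ' = 1239.842 / 19.3562 = 64.0541 keV

(Intermediate values are shown rounded; full precision is carried through to the final answer.)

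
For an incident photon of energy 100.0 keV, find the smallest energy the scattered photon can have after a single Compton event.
71.8706 keV (at θ = 180°)

The scattered photon has minimum energy when its wavelength is maximum, i.e., when the Compton shift Δλ = λ_C(1 − cos θ) is maximum. This occurs at θ = 180° (backscattering), giving Δλ_max = 2λ_C = 4.8526 pm.

Initial wavelength: λ₀ = hc/E₀ = 12.3984 pm
Maximum final wavelength: λ'_max = λ₀ + 2λ_C = 12.3984 + 4.8526 = 17.2510 pm
Minimum final energy: E'_min = hc/λ'_max = 71.8706 keV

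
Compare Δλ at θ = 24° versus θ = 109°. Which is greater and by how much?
109° produces the larger shift by a factor of 15.333

Calculate both shifts using Δλ = λ_C(1 - cos θ):

For θ₁ = 24°:
Δλ₁ = 2.4263 × (1 - cos(24°))
Δλ₁ = 2.4263 × 0.0865
Δλ₁ = 0.2098 pm

For θ₂ = 109°:
Δλ₂ = 2.4263 × (1 - cos(109°))
Δλ₂ = 2.4263 × 1.3256
Δλ₂ = 3.2162 pm

The 109° angle produces the larger shift.
Ratio: 3.2162/0.2098 = 15.333

(Intermediate values are shown rounded; full precision is carried through to the final answer.)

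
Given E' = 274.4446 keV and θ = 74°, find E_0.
449.1999 keV

Convert final energy to wavelength (hc ≈ 1239.842 keV·pm):
λ' = hc/E' = 1239.842 / 274.4446 = 4.5176 pm

Calculate the Compton shift:
Δλ = λ_C(1 - cos(74°))
Δλ = 2.4263 × (1 - cos(74°))
Δλ = 1.7575 pm

Initial wavelength:
λ = λ' - Δλ = 4.5176 - 1.7575 = 2.7601 pm

Initial energy:
E = hc/λ = 1239.842 / 2.7601 = 449.1999 keV

(Intermediate values are shown rounded; full precision is carried through to the final answer.)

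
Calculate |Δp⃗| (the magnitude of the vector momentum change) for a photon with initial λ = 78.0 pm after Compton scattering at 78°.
1.0565e-23 kg·m/s

Photon momentum magnitude is p = h/λ.

Initial momentum:
p₀ = h/λ = 6.6261e-34/7.8000e-11 = 8.4950e-24 kg·m/s

After scattering:
λ' = λ + Δλ = 78.0 + 1.9219 = 79.9219 pm
p' = h/λ' = 6.6261e-34/7.9922e-11 = 8.2907e-24 kg·m/s

Momentum is a vector; the scattered photon's direction makes angle θ = 78° with the incident direction. The magnitude of the vector change Δp⃗ = p⃗₀ − p⃗' is found from the law of cosines:
|Δp⃗|² = p₀² + p'² − 2p₀p'cos θ
|Δp⃗|² = (8.4950e-24)² + (8.2907e-24)² − 2·8.4950e-24·8.2907e-24·cos(78°)
|Δp⃗| = 1.0565e-23 kg·m/s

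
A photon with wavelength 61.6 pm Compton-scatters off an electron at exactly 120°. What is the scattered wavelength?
65.2395 pm

Using the Compton formula: λ' = λ + λ_C(1 − cos θ)

For θ = 120°, cos θ = -1/2 (exact) = -0.5000, so:
1 − cos 120° = 1 − (-1/2) = 1.5000

Δλ = λ_C × 1.5000 = 2.4263 × 1.5000 = 3.6395 pm

λ' = 61.6 + 3.6395 = 65.2395 pm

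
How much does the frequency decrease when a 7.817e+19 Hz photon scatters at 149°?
4.223e+19 Hz (decrease)

Convert frequency to wavelength (c = 299792458 m/s):
λ₀ = c/f₀ = 299792458/7.817e+19 = 3.8351344e-12 m = 3.8351 pm

Calculate Compton shift:
Δλ = λ_C(1 - cos(149°)) = 4.5061 pm

Final wavelength:
λ' = λ₀ + Δλ = 3.8351 + 4.5061 = 8.3412 pm

Final frequency:
f' = c/λ' = 299792458/8.3411985e-12 = 3.5941173e+19 Hz

Frequency shift (decrease):
Δf = f₀ - f' = 7.817e+19 - 3.5941173e+19 = 4.223e+19 Hz

(Intermediate values are shown rounded; full precision is carried through to the final answer.)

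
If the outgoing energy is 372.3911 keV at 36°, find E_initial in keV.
432.6000 keV

Convert final energy to wavelength (hc ≈ 1239.842 keV·pm):
λ' = hc/E' = 1239.842 / 372.3911 = 3.3294 pm

Calculate the Compton shift:
Δλ = λ_C(1 - cos(36°))
Δλ = 2.4263 × (1 - cos(36°))
Δλ = 0.4634 pm

Initial wavelength:
λ = λ' - Δλ = 3.3294 - 0.4634 = 2.8660 pm

Initial energy:
E = hc/λ = 1239.842 / 2.8660 = 432.6000 keV

(Intermediate values are shown rounded; full precision is carried through to the final answer.)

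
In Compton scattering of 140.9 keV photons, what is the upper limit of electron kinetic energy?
50.0828 keV

Maximum energy transfer occurs at θ = 180° (backscattering).

Initial photon: E₀ = 140.9 keV → λ₀ = 8.7994 pm

Maximum Compton shift (at 180°):
Δλ_max = 2λ_C = 2 × 2.4263 = 4.8526 pm

Final wavelength:
λ' = 8.7994 + 4.8526 = 13.6521 pm

Minimum photon energy (maximum energy to electron):
E'_min = hc/λ' = 90.8172 keV

Maximum electron kinetic energy:
K_max = E₀ - E'_min = 140.9000 - 90.8172 = 50.0828 keV

(Intermediate values are shown rounded; full precision is carried through to the final answer.)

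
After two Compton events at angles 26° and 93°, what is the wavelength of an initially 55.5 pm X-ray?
58.2989 pm

Apply Compton shift twice:

First scattering at θ₁ = 26°:
Δλ₁ = λ_C(1 - cos(26°))
Δλ₁ = 2.4263 × 0.1012
Δλ₁ = 0.2456 pm

After first scattering:
λ₁ = 55.5 + 0.2456 = 55.7456 pm

Second scattering at θ₂ = 93°:
Δλ₂ = λ_C(1 - cos(93°))
Δλ₂ = 2.4263 × 1.0523
Δλ₂ = 2.5533 pm

Final wavelength:
λ₂ = 55.7456 + 2.5533 = 58.2989 pm

Total shift: Δλ_total = 0.2456 + 2.5533 = 2.7989 pm

(Intermediate values are shown rounded; full precision is carried through to the final answer.)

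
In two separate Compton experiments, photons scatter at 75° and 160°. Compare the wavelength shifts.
160° produces the larger shift by a factor of 2.617

Calculate both shifts using Δλ = λ_C(1 - cos θ):

For θ₁ = 75°:
Δλ₁ = 2.4263 × (1 - cos(75°))
Δλ₁ = 2.4263 × 0.7412
Δλ₁ = 1.7983 pm

For θ₂ = 160°:
Δλ₂ = 2.4263 × (1 - cos(160°))
Δλ₂ = 2.4263 × 1.9397
Δλ₂ = 4.7063 pm

The 160° angle produces the larger shift.
Ratio: 4.7063/1.7983 = 2.617

(Intermediate values are shown rounded; full precision is carried through to the final answer.)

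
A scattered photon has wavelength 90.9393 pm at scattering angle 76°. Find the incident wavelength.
89.1000 pm

From λ' = λ + Δλ, we have λ = λ' - Δλ

First calculate the Compton shift:
Δλ = λ_C(1 - cos θ)
Δλ = 2.4263 × (1 - cos(76°))
Δλ = 2.4263 × 0.7581
Δλ = 1.8393 pm

Initial wavelength:
λ = λ' - Δλ
λ = 90.9393 - 1.8393
λ = 89.1000 pm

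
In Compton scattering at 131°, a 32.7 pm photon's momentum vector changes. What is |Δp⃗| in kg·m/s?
3.4872e-23 kg·m/s

Photon momentum magnitude is p = h/λ.

Initial momentum:
p₀ = h/λ = 6.6261e-34/3.2700e-11 = 2.0263e-23 kg·m/s

After scattering:
λ' = λ + Δλ = 32.7 + 4.0181 = 36.7181 pm
p' = h/λ' = 6.6261e-34/3.6718e-11 = 1.8046e-23 kg·m/s

Momentum is a vector; the scattered photon's direction makes angle θ = 131° with the incident direction. The magnitude of the vector change Δp⃗ = p⃗₀ − p⃗' is found from the law of cosines:
|Δp⃗|² = p₀² + p'² − 2p₀p'cos θ
|Δp⃗|² = (2.0263e-23)² + (1.8046e-23)² − 2·2.0263e-23·1.8046e-23·cos(131°)
|Δp⃗| = 3.4872e-23 kg·m/s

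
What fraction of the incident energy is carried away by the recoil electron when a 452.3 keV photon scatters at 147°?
0.6194 (or 61.94%)

Calculate initial and final photon energies:

Initial: E₀ = 452.3 keV → λ₀ = 2.7412 pm
Compton shift: Δλ = 4.4612 pm
Final wavelength: λ' = 7.2024 pm
Final energy: E' = 172.1434 keV

Fractional energy loss:
(E₀ - E')/E₀ = (452.3000 - 172.1434)/452.3000
= 280.1566/452.3000
= 0.6194
= 61.94%

(Intermediate values are shown rounded; full precision is carried through to the final answer.)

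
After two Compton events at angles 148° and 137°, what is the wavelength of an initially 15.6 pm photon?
24.2847 pm

Apply Compton shift twice:

First scattering at θ₁ = 148°:
Δλ₁ = λ_C(1 - cos(148°))
Δλ₁ = 2.4263 × 1.8480
Δλ₁ = 4.4839 pm

After first scattering:
λ₁ = 15.6 + 4.4839 = 20.0839 pm

Second scattering at θ₂ = 137°:
Δλ₂ = λ_C(1 - cos(137°))
Δλ₂ = 2.4263 × 1.7314
Δλ₂ = 4.2008 pm

Final wavelength:
λ₂ = 20.0839 + 4.2008 = 24.2847 pm

Total shift: Δλ_total = 4.4839 + 4.2008 = 8.6847 pm

(Intermediate values are shown rounded; full precision is carried through to the final answer.)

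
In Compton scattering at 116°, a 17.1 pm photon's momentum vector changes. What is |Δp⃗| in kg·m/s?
6.0253e-23 kg·m/s

Photon momentum magnitude is p = h/λ.

Initial momentum:
p₀ = h/λ = 6.6261e-34/1.7100e-11 = 3.8749e-23 kg·m/s

After scattering:
λ' = λ + Δλ = 17.1 + 3.4899 = 20.5899 pm
p' = h/λ' = 6.6261e-34/2.0590e-11 = 3.2181e-23 kg·m/s

Momentum is a vector; the scattered photon's direction makes angle θ = 116° with the incident direction. The magnitude of the vector change Δp⃗ = p⃗₀ − p⃗' is found from the law of cosines:
|Δp⃗|² = p₀² + p'² − 2p₀p'cos θ
|Δp⃗|² = (3.8749e-23)² + (3.2181e-23)² − 2·3.8749e-23·3.2181e-23·cos(116°)
|Δp⃗| = 6.0253e-23 kg·m/s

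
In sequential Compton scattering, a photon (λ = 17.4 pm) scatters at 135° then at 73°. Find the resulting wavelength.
23.2589 pm

Apply Compton shift twice:

First scattering at θ₁ = 135°:
Δλ₁ = λ_C(1 - cos(135°))
Δλ₁ = 2.4263 × 1.7071
Δλ₁ = 4.1420 pm

After first scattering:
λ₁ = 17.4 + 4.1420 = 21.5420 pm

Second scattering at θ₂ = 73°:
Δλ₂ = λ_C(1 - cos(73°))
Δλ₂ = 2.4263 × 0.7076
Δλ₂ = 1.7169 pm

Final wavelength:
λ₂ = 21.5420 + 1.7169 = 23.2589 pm

Total shift: Δλ_total = 4.1420 + 1.7169 = 5.8589 pm

(Intermediate values are shown rounded; full precision is carried through to the final answer.)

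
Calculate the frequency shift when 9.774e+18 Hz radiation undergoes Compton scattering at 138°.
1.184e+18 Hz (decrease)

Convert frequency to wavelength (c = 299792458 m/s):
λ₀ = c/f₀ = 299792458/9.774e+18 = 3.0672443e-11 m = 30.6724 pm

Calculate Compton shift:
Δλ = λ_C(1 - cos(138°)) = 4.2294 pm

Final wavelength:
λ' = λ₀ + Δλ = 30.6724 + 4.2294 = 34.9019 pm

Final frequency:
f' = c/λ' = 299792458/3.4901853e-11 = 8.5895857e+18 Hz

Frequency shift (decrease):
Δf = f₀ - f' = 9.774e+18 - 8.5895857e+18 = 1.184e+18 Hz

(Intermediate values are shown rounded; full precision is carried through to the final answer.)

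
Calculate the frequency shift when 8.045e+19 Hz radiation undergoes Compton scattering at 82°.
2.890e+19 Hz (decrease)

Convert frequency to wavelength (c = 299792458 m/s):
λ₀ = c/f₀ = 299792458/8.045e+19 = 3.7264445e-12 m = 3.7264 pm

Calculate Compton shift:
Δλ = λ_C(1 - cos(82°)) = 2.0886 pm

Final wavelength:
λ' = λ₀ + Δλ = 3.7264 + 2.0886 = 5.8151 pm

Final frequency:
f' = c/λ' = 299792458/5.8150776e-12 = 5.1554335e+19 Hz

Frequency shift (decrease):
Δf = f₀ - f' = 8.045e+19 - 5.1554335e+19 = 2.890e+19 Hz

(Intermediate values are shown rounded; full precision is carried through to the final answer.)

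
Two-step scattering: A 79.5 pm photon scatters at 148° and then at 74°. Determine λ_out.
85.7415 pm

Apply Compton shift twice:

First scattering at θ₁ = 148°:
Δλ₁ = λ_C(1 - cos(148°))
Δλ₁ = 2.4263 × 1.8480
Δλ₁ = 4.4839 pm

After first scattering:
λ₁ = 79.5 + 4.4839 = 83.9839 pm

Second scattering at θ₂ = 74°:
Δλ₂ = λ_C(1 - cos(74°))
Δλ₂ = 2.4263 × 0.7244
Δλ₂ = 1.7575 pm

Final wavelength:
λ₂ = 83.9839 + 1.7575 = 85.7415 pm

Total shift: Δλ_total = 4.4839 + 1.7575 = 6.2415 pm

(Intermediate values are shown rounded; full precision is carried through to the final answer.)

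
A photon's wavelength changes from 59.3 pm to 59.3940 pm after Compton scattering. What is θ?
16.00°

First find the wavelength shift:
Δλ = λ' - λ = 59.3940 - 59.3 = 0.0940 pm

Using Δλ = λ_C(1 - cos θ), with λ_C = h/(m_e·c) ≈ 2.42631024 pm:
cos θ = 1 - Δλ/λ_C
cos θ = 1 - 0.0940/2.42631024
cos θ = 0.961258

θ = arccos(0.961258)
θ = 16.00°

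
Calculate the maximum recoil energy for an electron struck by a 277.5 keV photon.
144.4772 keV

Maximum energy transfer occurs at θ = 180° (backscattering).

Initial photon: E₀ = 277.5 keV → λ₀ = 4.4679 pm

Maximum Compton shift (at 180°):
Δλ_max = 2λ_C = 2 × 2.4263 = 4.8526 pm

Final wavelength:
λ' = 4.4679 + 4.8526 = 9.3205 pm

Minimum photon energy (maximum energy to electron):
E'_min = hc/λ' = 133.0228 keV

Maximum electron kinetic energy:
K_max = E₀ - E'_min = 277.5000 - 133.0228 = 144.4772 keV

(Intermediate values are shown rounded; full precision is carried through to the final answer.)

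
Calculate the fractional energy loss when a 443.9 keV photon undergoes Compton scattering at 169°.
0.6325 (or 63.25%)

Calculate initial and final photon energies:

Initial: E₀ = 443.9 keV → λ₀ = 2.7931 pm
Compton shift: Δλ = 4.8080 pm
Final wavelength: λ' = 7.6011 pm
Final energy: E' = 163.1133 keV

Fractional energy loss:
(E₀ - E')/E₀ = (443.9000 - 163.1133)/443.9000
= 280.7867/443.9000
= 0.6325
= 63.25%

(Intermediate values are shown rounded; full precision is carried through to the final answer.)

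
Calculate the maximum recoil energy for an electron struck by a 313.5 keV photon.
172.7282 keV

Maximum energy transfer occurs at θ = 180° (backscattering).

Initial photon: E₀ = 313.5 keV → λ₀ = 3.9548 pm

Maximum Compton shift (at 180°):
Δλ_max = 2λ_C = 2 × 2.4263 = 4.8526 pm

Final wavelength:
λ' = 3.9548 + 4.8526 = 8.8075 pm

Minimum photon energy (maximum energy to electron):
E'_min = hc/λ' = 140.7718 keV

Maximum electron kinetic energy:
K_max = E₀ - E'_min = 313.5000 - 140.7718 = 172.7282 keV

(Intermediate values are shown rounded; full precision is carried through to the final answer.)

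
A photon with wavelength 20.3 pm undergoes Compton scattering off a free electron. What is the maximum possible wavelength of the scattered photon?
25.1526 pm (at θ = 180°)

The Compton shift is Δλ = λ_C(1 − cos θ).

Since cos θ ranges from −1 to 1, the factor (1 − cos θ) ranges from 0 to 2; the maximum shift occurs at θ = 180° (backscattering):
Δλ_max = 2λ_C = 2 × 2.4263 pm = 4.8526 pm

Maximum scattered wavelength:
λ'_max = λ₀ + Δλ_max = 20.3 + 4.8526 = 25.1526 pm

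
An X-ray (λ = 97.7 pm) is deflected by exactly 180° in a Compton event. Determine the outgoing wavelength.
102.5526 pm

Using the Compton formula: λ' = λ + λ_C(1 − cos θ)

For θ = 180°, cos θ = -1 (exact) = -1.0000, so:
1 − cos 180° = 1 − (-1) = 2.0000

Δλ = λ_C × 2.0000 = 2.4263 × 2.0000 = 4.8526 pm

λ' = 97.7 + 4.8526 = 102.5526 pm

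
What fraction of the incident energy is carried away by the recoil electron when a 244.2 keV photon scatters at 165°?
0.4844 (or 48.44%)

Calculate initial and final photon energies:

Initial: E₀ = 244.2 keV → λ₀ = 5.0772 pm
Compton shift: Δλ = 4.7699 pm
Final wavelength: λ' = 9.8471 pm
Final energy: E' = 125.9093 keV

Fractional energy loss:
(E₀ - E')/E₀ = (244.2000 - 125.9093)/244.2000
= 118.2907/244.2000
= 0.4844
= 48.44%

(Intermediate values are shown rounded; full precision is carried through to the final answer.)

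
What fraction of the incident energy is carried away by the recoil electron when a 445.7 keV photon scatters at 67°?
0.3470 (or 34.70%)

Calculate initial and final photon energies:

Initial: E₀ = 445.7 keV → λ₀ = 2.7818 pm
Compton shift: Δλ = 1.4783 pm
Final wavelength: λ' = 4.2601 pm
Final energy: E' = 291.0385 keV

Fractional energy loss:
(E₀ - E')/E₀ = (445.7000 - 291.0385)/445.7000
= 154.6615/445.7000
= 0.3470
= 34.70%

(Intermediate values are shown rounded; full precision is carried through to the final answer.)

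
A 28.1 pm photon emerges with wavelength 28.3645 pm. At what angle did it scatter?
27.00°

First find the wavelength shift:
Δλ = λ' - λ = 28.3645 - 28.1 = 0.2645 pm

Using Δλ = λ_C(1 - cos θ), with λ_C = h/(m_e·c) ≈ 2.42631024 pm:
cos θ = 1 - Δλ/λ_C
cos θ = 1 - 0.2645/2.42631024
cos θ = 0.890987

θ = arccos(0.890987)
θ = 27.00°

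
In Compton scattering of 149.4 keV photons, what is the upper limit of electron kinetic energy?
55.1257 keV

Maximum energy transfer occurs at θ = 180° (backscattering).

Initial photon: E₀ = 149.4 keV → λ₀ = 8.2988 pm

Maximum Compton shift (at 180°):
Δλ_max = 2λ_C = 2 × 2.4263 = 4.8526 pm

Final wavelength:
λ' = 8.2988 + 4.8526 = 13.1514 pm

Minimum photon energy (maximum energy to electron):
E'_min = hc/λ' = 94.2743 keV

Maximum electron kinetic energy:
K_max = E₀ - E'_min = 149.4000 - 94.2743 = 55.1257 keV

(Intermediate values are shown rounded; full precision is carried through to the final answer.)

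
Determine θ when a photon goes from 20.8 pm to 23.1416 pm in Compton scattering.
88.00°

First find the wavelength shift:
Δλ = λ' - λ = 23.1416 - 20.8 = 2.3416 pm

Using Δλ = λ_C(1 - cos θ), with λ_C = h/(m_e·c) ≈ 2.42631024 pm:
cos θ = 1 - Δλ/λ_C
cos θ = 1 - 2.3416/2.42631024
cos θ = 0.034913

θ = arccos(0.034913)
θ = 88.00°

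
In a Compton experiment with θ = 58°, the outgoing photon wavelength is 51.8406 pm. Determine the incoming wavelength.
50.7000 pm

From λ' = λ + Δλ, we have λ = λ' - Δλ

First calculate the Compton shift:
Δλ = λ_C(1 - cos θ)
Δλ = 2.4263 × (1 - cos(58°))
Δλ = 2.4263 × 0.4701
Δλ = 1.1406 pm

Initial wavelength:
λ = λ' - Δλ
λ = 51.8406 - 1.1406
λ = 50.7000 pm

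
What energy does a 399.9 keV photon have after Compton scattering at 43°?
330.4307 keV

First convert energy to wavelength:
λ = hc/E, with hc ≈ 1239.842 keV·pm (i.e. 1239.842 eV·nm)

For E = 399.9 keV = 399900 eV:
λ = 1239.842 keV·pm / 399.9 keV
λ = 3.1004 pm

Calculate the Compton shift:
Δλ = λ_C(1 - cos(43°)) = 2.4263 × 0.2686
Δλ = 0.6518 pm

Final wavelength:
λ' = 3.1004 + 0.6518 = 3.7522 pm

Final energy:
E' = hc/λ' = 1239.842 / 3.7522 = 330.4307 keV

(Intermediate values are shown rounded; full precision is carried through to the final answer.)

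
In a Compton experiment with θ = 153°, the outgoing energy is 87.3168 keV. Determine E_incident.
128.9999 keV

Convert final energy to wavelength (hc ≈ 1239.842 keV·pm):
λ' = hc/E' = 1239.842 / 87.3168 = 14.1994 pm

Calculate the Compton shift:
Δλ = λ_C(1 - cos(153°))
Δλ = 2.4263 × (1 - cos(153°))
Δλ = 4.5882 pm

Initial wavelength:
λ = λ' - Δλ = 14.1994 - 4.5882 = 9.6112 pm

Initial energy:
E = hc/λ = 1239.842 / 9.6112 = 128.9999 keV

(Intermediate values are shown rounded; full precision is carried through to the final answer.)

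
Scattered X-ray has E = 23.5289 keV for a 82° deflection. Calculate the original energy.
24.5000 keV

Convert final energy to wavelength (hc ≈ 1239.842 keV·pm):
λ' = hc/E' = 1239.842 / 23.5289 = 52.6944 pm

Calculate the Compton shift:
Δλ = λ_C(1 - cos(82°))
Δλ = 2.4263 × (1 - cos(82°))
Δλ = 2.0886 pm

Initial wavelength:
λ = λ' - Δλ = 52.6944 - 2.0886 = 50.6058 pm

Initial energy:
E = hc/λ = 1239.842 / 50.6058 = 24.5000 keV

(Intermediate values are shown rounded; full precision is carried through to the final answer.)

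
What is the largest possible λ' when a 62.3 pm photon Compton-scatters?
67.1526 pm (at θ = 180°)

The Compton shift is Δλ = λ_C(1 − cos θ).

Since cos θ ranges from −1 to 1, the factor (1 − cos θ) ranges from 0 to 2; the maximum shift occurs at θ = 180° (backscattering):
Δλ_max = 2λ_C = 2 × 2.4263 pm = 4.8526 pm

Maximum scattered wavelength:
λ'_max = λ₀ + Δλ_max = 62.3 + 4.8526 = 67.1526 pm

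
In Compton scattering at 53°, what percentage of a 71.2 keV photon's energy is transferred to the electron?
0.0526 (or 5.26%)

Calculate initial and final photon energies:

Initial: E₀ = 71.2 keV → λ₀ = 17.4135 pm
Compton shift: Δλ = 0.9661 pm
Final wavelength: λ' = 18.3796 pm
Final energy: E' = 67.4574 keV

Fractional energy loss:
(E₀ - E')/E₀ = (71.2000 - 67.4574)/71.2000
= 3.7426/71.2000
= 0.0526
= 5.26%

(Intermediate values are shown rounded; full precision is carried through to the final answer.)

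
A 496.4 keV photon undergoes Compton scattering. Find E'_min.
168.6794 keV (at θ = 180°)

The scattered photon has minimum energy when its wavelength is maximum, i.e., when the Compton shift Δλ = λ_C(1 − cos θ) is maximum. This occurs at θ = 180° (backscattering), giving Δλ_max = 2λ_C = 4.8526 pm.

Initial wavelength: λ₀ = hc/E₀ = 2.4977 pm
Maximum final wavelength: λ'_max = λ₀ + 2λ_C = 2.4977 + 4.8526 = 7.3503 pm
Minimum final energy: E'_min = hc/λ'_max = 168.6794 keV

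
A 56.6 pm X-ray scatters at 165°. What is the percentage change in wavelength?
8.4275%

Calculate the Compton shift:
Δλ = λ_C(1 - cos(165°))
Δλ = 2.4263 × (1 - cos(165°))
Δλ = 2.4263 × 1.9659
Δλ = 4.7699 pm

Percentage change:
(Δλ/λ₀) × 100 = (4.7699/56.6) × 100
= 8.4275%

(Intermediate values are shown rounded; full precision is carried through to the final answer.)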